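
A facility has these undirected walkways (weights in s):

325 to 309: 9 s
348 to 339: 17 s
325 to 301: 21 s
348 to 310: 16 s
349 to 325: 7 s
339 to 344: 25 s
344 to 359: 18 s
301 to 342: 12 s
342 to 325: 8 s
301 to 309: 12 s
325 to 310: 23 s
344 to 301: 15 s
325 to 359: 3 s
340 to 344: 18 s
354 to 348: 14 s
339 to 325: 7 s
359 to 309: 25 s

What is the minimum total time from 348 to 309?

Compare a few routes:
348 → 339 → 325 → 359 → 309: 17+7+3+25 = 52
348 → 310 → 325 → 309: 16+23+9 = 48
348 → 339 → 325 → 309: 17+7+9 = 33
Cheapest is 348 → 339 → 325 → 309 at 33 s.

33 s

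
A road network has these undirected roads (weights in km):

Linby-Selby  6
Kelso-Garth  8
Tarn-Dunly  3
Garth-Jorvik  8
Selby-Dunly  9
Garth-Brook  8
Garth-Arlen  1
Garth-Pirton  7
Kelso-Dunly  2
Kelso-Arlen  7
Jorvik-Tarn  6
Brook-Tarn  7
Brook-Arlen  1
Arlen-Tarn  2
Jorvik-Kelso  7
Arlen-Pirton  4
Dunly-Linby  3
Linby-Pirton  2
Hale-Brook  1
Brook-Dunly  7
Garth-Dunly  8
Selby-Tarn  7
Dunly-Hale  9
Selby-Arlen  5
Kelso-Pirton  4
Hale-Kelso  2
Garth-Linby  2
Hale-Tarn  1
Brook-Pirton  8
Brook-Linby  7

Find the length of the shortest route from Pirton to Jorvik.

11 km

Candidate routes:
Pirton - Arlen - Tarn - Jorvik: 4+2+6 = 12
Pirton - Kelso - Jorvik: 4+7 = 11
Pirton - Linby - Garth - Jorvik: 2+2+8 = 12
The minimum is 11 km via Pirton - Kelso - Jorvik.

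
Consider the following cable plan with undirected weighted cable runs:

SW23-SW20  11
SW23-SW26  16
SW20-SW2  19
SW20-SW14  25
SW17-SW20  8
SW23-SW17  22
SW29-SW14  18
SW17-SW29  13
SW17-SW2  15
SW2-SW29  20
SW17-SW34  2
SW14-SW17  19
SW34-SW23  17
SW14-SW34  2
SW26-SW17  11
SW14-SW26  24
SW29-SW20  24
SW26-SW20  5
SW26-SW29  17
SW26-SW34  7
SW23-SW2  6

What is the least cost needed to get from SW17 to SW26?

Enumerating some paths:
SW17 → SW34 → SW26: 2+7 = 9
SW17 → SW26: 11 = 11
Cheapest is SW17 → SW34 → SW26 at 9.

9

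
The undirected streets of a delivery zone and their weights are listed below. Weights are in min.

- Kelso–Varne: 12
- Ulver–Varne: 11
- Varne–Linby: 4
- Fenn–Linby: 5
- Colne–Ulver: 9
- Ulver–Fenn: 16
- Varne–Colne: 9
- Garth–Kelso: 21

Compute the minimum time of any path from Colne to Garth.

Candidate routes:
Colne–Ulver–Fenn–Linby–Varne–Kelso–Garth: 9+16+5+4+12+21 = 67
Colne–Ulver–Varne–Kelso–Garth: 9+11+12+21 = 53
Colne–Varne–Kelso–Garth: 9+12+21 = 42
The minimum is 42 min via Colne–Varne–Kelso–Garth.

42 min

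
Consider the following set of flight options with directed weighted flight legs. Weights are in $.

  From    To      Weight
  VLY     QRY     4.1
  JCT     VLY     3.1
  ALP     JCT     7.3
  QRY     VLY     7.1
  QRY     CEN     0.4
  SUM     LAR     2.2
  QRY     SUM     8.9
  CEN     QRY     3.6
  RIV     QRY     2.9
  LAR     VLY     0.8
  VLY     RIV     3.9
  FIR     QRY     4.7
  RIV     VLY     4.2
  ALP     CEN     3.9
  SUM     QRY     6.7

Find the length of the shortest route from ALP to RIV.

Shortest distances from ALP:
ALP: 0
CEN: 3.9  (via ALP)
JCT: 7.3  (via ALP)
QRY: 7.5  (via CEN)
VLY: 10.4  (via JCT)
RIV: 14.3  (via VLY)
Shortest route: ALP → JCT → VLY → RIV = $14.3.

$14.3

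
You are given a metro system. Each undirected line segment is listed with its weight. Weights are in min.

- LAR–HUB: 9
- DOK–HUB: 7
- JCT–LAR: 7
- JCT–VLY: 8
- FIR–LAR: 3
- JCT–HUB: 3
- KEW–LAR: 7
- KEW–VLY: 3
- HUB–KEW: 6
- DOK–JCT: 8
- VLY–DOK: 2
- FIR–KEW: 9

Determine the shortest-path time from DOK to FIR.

14 min

Settle nodes by increasing distance from DOK:
DOK: 0
VLY: 2  (via DOK)
KEW: 5  (via VLY)
HUB: 7  (via DOK)
JCT: 8  (via DOK)
LAR: 12  (via KEW)
FIR: 14  (via KEW)
Shortest route: DOK → VLY → KEW → FIR = 14 min.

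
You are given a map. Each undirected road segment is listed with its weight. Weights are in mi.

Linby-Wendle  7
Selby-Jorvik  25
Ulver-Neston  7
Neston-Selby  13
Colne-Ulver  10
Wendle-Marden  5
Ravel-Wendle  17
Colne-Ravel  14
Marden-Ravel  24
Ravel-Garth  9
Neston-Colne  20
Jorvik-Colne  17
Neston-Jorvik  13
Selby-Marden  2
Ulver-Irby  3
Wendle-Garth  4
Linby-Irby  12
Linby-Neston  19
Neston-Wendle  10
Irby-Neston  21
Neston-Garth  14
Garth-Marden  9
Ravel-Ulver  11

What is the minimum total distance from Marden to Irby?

Candidate routes:
Marden–Wendle–Linby–Irby: 5+7+12 = 24
Marden–Wendle–Neston–Ulver–Irby: 5+10+7+3 = 25
Cheapest is Marden–Wendle–Linby–Irby at 24 mi.

24 mi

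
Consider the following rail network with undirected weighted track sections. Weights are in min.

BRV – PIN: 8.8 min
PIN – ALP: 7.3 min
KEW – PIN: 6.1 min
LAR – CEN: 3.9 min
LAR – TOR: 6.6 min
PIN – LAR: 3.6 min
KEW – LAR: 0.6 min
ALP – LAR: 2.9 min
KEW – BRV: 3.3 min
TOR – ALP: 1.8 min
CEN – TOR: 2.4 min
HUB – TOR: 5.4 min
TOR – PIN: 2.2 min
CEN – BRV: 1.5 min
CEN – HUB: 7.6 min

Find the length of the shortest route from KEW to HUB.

Shortest distances from KEW:
KEW: 0
LAR: 0.6  (via KEW)
BRV: 3.3  (via KEW)
ALP: 3.5  (via LAR)
PIN: 4.2  (via LAR)
CEN: 4.5  (via LAR)
TOR: 5.3  (via ALP)
HUB: 10.7  (via TOR)
Shortest route: KEW → LAR → ALP → TOR → HUB = 10.7 min.

10.7 min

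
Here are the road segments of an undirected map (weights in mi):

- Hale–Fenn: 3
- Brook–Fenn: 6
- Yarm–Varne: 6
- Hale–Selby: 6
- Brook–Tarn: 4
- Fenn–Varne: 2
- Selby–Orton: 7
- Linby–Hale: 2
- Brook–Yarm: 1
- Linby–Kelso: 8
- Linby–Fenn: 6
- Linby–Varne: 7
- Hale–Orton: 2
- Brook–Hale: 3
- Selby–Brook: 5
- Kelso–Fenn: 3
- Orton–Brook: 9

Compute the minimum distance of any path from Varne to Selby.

11 mi

Compare a few routes:
Varne - Yarm - Brook - Selby: 6+1+5 = 12
Varne - Fenn - Brook - Selby: 2+6+5 = 13
Varne - Fenn - Hale - Selby: 2+3+6 = 11
Varne - Fenn - Hale - Brook - Selby: 2+3+3+5 = 13
Cheapest is Varne - Fenn - Hale - Selby at 11 mi.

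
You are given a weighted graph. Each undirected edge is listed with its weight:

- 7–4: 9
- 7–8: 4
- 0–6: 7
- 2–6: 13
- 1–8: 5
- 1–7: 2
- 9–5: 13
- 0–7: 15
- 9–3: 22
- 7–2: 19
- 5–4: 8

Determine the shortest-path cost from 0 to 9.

45

Running Dijkstra from 0:
0: 0
6: 7  (via 0)
7: 15  (via 0)
1: 17  (via 7)
8: 19  (via 7)
2: 20  (via 6)
4: 24  (via 7)
5: 32  (via 4)
9: 45  (via 5)
Shortest route: 0–7–4–5–9 = 45.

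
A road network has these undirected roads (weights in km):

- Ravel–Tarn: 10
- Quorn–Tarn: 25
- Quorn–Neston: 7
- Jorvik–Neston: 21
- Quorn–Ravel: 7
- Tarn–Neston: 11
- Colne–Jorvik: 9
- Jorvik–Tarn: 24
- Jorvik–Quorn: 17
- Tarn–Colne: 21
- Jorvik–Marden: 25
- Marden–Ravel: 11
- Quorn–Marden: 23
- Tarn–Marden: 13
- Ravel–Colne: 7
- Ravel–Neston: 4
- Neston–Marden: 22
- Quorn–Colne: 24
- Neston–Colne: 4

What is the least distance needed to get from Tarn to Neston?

11 km

Enumerating some paths:
Tarn → Ravel → Neston: 10+4 = 14
Tarn → Ravel → Colne → Neston: 10+7+4 = 21
Tarn → Neston: 11 = 11
Tarn → Ravel → Quorn → Neston: 10+7+7 = 24
Cheapest is Tarn → Neston at 11 km.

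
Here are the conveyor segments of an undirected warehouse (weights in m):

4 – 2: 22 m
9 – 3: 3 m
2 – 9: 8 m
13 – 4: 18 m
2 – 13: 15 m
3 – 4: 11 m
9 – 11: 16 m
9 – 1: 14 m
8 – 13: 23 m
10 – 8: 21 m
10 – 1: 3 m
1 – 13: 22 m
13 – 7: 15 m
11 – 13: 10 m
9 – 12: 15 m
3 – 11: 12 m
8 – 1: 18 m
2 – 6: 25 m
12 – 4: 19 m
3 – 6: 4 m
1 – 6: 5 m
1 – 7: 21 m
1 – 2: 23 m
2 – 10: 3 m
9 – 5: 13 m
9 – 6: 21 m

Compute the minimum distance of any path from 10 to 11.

24 m

Candidate routes:
10 - 2 - 9 - 3 - 11: 3+8+3+12 = 26
10 - 2 - 9 - 11: 3+8+16 = 27
10 - 1 - 6 - 3 - 11: 3+5+4+12 = 24
The minimum is 24 m via 10 - 1 - 6 - 3 - 11.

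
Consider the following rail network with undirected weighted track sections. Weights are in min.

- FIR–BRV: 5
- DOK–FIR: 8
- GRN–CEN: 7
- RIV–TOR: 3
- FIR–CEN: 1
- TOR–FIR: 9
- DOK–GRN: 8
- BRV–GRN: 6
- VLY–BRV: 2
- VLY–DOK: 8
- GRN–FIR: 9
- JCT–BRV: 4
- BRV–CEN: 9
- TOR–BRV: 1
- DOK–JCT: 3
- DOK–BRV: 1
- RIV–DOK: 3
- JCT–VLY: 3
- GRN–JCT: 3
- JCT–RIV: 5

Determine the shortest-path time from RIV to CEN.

Shortest distances from RIV:
RIV: 0
TOR: 3  (via RIV)
DOK: 3  (via RIV)
BRV: 4  (via TOR)
JCT: 5  (via RIV)
VLY: 6  (via BRV)
GRN: 8  (via JCT)
FIR: 9  (via BRV)
CEN: 10  (via FIR)
Shortest route: RIV–TOR–BRV–FIR–CEN = 10 min.

10 min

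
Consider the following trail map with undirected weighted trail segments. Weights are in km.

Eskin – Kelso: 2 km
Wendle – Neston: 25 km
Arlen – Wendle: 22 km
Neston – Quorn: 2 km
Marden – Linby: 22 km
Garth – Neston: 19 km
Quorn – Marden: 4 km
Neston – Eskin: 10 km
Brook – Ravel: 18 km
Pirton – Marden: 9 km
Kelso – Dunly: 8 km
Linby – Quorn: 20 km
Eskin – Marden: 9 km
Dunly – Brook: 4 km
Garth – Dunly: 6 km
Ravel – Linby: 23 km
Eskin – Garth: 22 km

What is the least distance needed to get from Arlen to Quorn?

Compare a few routes:
Arlen - Wendle - Neston - Eskin - Marden - Quorn: 22+25+10+9+4 = 70
Arlen - Wendle - Neston - Quorn: 22+25+2 = 49
The minimum is 49 km via Arlen - Wendle - Neston - Quorn.

49 km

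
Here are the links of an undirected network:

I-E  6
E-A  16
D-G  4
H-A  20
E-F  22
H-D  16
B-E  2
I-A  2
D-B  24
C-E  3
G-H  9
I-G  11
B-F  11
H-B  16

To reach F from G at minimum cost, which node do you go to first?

Compare a few routes:
G–H–B–F: 9+16+11 = 36
G–I–E–B–F: 11+6+2+11 = 30
Cheapest is G–I–E–B–F at 30.
So from G the first move is to I.

I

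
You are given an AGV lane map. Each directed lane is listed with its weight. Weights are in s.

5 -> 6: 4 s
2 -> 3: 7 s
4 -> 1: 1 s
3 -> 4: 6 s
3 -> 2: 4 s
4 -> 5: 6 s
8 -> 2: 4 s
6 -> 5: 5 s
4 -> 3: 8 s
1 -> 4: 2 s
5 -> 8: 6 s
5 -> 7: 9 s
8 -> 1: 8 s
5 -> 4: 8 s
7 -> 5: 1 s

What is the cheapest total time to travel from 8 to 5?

Candidate routes:
8–1–4–5: 8+2+6 = 16
8–2–3–4–5: 4+7+6+6 = 23
The minimum is 16 s via 8–1–4–5.

16 s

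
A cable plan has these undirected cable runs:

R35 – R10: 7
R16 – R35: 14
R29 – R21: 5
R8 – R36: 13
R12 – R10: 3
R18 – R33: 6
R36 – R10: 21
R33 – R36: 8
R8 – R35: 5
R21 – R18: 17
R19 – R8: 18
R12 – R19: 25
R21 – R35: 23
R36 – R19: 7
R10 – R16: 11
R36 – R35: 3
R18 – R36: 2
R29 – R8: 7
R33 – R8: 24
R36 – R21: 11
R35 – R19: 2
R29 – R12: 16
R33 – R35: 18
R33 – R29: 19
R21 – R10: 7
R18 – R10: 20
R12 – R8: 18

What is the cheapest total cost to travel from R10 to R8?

Enumerating some paths:
R10 - R12 - R8: 3+18 = 21
R10 - R35 - R8: 7+5 = 12
R10 - R35 - R36 - R8: 7+3+13 = 23
R10 - R21 - R29 - R8: 7+5+7 = 19
The minimum is 12 via R10 - R35 - R8.

12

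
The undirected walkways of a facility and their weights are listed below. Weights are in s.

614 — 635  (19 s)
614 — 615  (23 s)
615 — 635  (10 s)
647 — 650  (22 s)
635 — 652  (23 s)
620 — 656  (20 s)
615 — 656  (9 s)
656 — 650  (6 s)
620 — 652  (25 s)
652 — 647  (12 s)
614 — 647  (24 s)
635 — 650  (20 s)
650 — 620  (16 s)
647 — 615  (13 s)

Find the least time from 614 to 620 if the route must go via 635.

55 s

Shortest 614→635: 614–635 = 19
Shortest 635→620: 635–650–620 = 36
Total via 635: 19 + 36 = 55 s.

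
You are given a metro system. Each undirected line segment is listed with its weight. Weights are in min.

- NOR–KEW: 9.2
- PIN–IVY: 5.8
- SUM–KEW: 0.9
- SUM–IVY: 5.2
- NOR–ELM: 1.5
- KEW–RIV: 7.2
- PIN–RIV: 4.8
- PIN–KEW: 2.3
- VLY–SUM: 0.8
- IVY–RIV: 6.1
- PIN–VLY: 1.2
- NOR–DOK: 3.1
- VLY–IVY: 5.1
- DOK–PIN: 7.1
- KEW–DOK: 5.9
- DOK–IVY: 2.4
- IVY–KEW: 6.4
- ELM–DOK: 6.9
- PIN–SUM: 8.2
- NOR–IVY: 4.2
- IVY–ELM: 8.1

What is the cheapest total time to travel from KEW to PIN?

Enumerating some paths:
KEW–PIN: 2.3 = 2.3
KEW–SUM–VLY–PIN: 0.9+0.8+1.2 = 2.9
The minimum is 2.3 min via KEW–PIN.

2.3 min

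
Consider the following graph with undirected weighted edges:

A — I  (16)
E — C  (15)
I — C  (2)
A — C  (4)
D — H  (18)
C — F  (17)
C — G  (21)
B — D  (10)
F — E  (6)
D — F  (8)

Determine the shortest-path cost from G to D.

46

Shortest distances from G:
G: 0
C: 21  (via G)
I: 23  (via C)
A: 25  (via C)
E: 36  (via C)
F: 38  (via C)
D: 46  (via F)
Shortest route: G → C → F → D = 46.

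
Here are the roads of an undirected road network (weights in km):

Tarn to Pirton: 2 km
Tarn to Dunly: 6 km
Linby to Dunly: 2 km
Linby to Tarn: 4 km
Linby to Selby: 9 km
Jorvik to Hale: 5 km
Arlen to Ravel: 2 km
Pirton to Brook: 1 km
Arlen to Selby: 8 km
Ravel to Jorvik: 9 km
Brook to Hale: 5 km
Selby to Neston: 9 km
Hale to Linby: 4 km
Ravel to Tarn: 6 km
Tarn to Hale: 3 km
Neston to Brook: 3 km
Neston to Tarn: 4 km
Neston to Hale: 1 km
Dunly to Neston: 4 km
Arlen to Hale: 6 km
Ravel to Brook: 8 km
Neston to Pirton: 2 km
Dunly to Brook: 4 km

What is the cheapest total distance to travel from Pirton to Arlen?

Compare a few routes:
Pirton - Brook - Ravel - Arlen: 1+8+2 = 11
Pirton - Neston - Hale - Arlen: 2+1+6 = 9
Pirton - Tarn - Hale - Arlen: 2+3+6 = 11
Pirton - Tarn - Ravel - Arlen: 2+6+2 = 10
Cheapest is Pirton - Neston - Hale - Arlen at 9 km.

9 km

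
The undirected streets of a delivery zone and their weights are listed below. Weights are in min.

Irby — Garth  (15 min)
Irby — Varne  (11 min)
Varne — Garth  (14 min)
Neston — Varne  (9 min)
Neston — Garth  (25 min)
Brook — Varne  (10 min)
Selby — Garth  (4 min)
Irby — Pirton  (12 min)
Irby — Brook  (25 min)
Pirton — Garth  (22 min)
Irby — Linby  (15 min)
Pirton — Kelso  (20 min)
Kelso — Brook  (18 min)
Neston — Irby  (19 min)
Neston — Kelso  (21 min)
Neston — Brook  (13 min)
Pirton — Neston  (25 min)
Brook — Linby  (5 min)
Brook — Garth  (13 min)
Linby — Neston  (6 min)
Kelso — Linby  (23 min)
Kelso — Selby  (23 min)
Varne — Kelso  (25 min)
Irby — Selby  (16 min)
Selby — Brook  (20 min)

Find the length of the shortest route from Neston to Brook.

Candidate routes:
Neston → Linby → Brook: 6+5 = 11
Neston → Brook: 13 = 13
The minimum is 11 min via Neston → Linby → Brook.

11 min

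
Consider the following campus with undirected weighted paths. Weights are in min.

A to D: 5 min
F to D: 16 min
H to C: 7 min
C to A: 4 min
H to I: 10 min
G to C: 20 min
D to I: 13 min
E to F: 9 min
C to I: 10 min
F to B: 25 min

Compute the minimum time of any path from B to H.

57 min

Candidate routes:
B → F → D → I → H: 25+16+13+10 = 64
B → F → D → A → C → I → H: 25+16+5+4+10+10 = 70
B → F → D → A → C → H: 25+16+5+4+7 = 57
Cheapest is B → F → D → A → C → H at 57 min.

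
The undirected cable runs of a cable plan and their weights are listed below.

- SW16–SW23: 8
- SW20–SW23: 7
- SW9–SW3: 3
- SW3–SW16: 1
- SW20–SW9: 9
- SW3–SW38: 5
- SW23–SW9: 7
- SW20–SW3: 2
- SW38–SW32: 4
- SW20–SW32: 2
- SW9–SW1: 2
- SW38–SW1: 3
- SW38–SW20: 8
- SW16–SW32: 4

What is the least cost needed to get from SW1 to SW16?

6

Candidate routes:
SW1–SW38–SW3–SW16: 3+5+1 = 9
SW1–SW9–SW3–SW16: 2+3+1 = 6
SW1–SW38–SW32–SW16: 3+4+4 = 11
The minimum is 6 via SW1–SW9–SW3–SW16.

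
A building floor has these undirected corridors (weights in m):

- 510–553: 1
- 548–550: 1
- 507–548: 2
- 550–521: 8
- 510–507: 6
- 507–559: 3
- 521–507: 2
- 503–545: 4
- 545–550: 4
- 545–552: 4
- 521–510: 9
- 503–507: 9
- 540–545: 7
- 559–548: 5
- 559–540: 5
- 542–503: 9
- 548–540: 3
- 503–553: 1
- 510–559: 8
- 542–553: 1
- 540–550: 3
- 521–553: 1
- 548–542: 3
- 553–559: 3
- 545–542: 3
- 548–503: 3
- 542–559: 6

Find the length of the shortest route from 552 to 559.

11 m

Compare a few routes:
552 - 545 - 503 - 553 - 559: 4+4+1+3 = 12
552 - 545 - 542 - 553 - 559: 4+3+1+3 = 11
The minimum is 11 m via 552 - 545 - 542 - 553 - 559.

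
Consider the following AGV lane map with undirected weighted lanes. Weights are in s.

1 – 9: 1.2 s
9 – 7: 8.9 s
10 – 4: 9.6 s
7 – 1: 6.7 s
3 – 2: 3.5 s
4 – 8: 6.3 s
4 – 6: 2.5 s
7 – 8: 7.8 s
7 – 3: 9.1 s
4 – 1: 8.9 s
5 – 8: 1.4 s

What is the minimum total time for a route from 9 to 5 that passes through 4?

17.8 s

Best 9 to 4: 9 → 1 → 4 costing 10.1
Shortest 4→5: 4 → 8 → 5 = 7.7
Total via 4: 10.1 + 7.7 = 17.8 s.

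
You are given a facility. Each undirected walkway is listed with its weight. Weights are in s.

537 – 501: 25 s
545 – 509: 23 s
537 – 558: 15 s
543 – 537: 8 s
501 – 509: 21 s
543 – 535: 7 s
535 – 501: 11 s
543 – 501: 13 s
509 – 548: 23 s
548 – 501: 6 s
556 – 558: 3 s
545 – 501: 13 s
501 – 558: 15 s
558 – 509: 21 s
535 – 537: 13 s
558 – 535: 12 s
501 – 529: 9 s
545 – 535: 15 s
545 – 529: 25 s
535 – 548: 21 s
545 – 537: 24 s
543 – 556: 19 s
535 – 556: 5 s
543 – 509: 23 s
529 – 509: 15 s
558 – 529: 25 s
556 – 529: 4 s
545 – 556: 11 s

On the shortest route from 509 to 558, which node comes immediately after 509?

Candidate routes:
509 - 501 - 558: 21+15 = 36
509 - 558: 21 = 21
509 - 529 - 556 - 535 - 558: 15+4+5+12 = 36
509 - 529 - 556 - 558: 15+4+3 = 22
The minimum is 21 s via 509 - 558.
So from 509 the first move is to 558.

558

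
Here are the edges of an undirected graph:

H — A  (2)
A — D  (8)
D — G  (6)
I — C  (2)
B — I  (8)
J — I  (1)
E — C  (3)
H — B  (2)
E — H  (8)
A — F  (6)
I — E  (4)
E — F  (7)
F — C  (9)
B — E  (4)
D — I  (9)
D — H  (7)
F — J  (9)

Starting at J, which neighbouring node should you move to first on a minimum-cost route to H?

Candidate routes:
J–I–C–E–B–H: 1+2+3+4+2 = 12
J–I–E–H: 1+4+8 = 13
J–I–B–H: 1+8+2 = 11
J–I–C–E–H: 1+2+3+8 = 14
Cheapest is J–I–B–H at 11.
So from J the first move is to I.

I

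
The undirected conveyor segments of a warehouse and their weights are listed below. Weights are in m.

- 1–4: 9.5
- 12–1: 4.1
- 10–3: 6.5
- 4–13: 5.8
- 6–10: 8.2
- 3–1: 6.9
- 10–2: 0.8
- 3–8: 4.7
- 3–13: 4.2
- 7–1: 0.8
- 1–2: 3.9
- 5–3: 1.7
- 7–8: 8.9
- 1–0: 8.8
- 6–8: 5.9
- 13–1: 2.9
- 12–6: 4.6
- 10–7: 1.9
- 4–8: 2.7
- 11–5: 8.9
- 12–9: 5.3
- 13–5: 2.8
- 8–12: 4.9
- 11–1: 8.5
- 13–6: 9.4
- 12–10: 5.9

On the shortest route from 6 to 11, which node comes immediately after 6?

12

Enumerating some paths:
6 → 13 → 5 → 11: 9.4+2.8+8.9 = 21.1
6 → 12 → 1 → 11: 4.6+4.1+8.5 = 17.2
6 → 10 → 7 → 1 → 11: 8.2+1.9+0.8+8.5 = 19.4
6 → 13 → 1 → 11: 9.4+2.9+8.5 = 20.8
Cheapest is 6 → 12 → 1 → 11 at 17.2 m.
So from 6 the first move is to 12.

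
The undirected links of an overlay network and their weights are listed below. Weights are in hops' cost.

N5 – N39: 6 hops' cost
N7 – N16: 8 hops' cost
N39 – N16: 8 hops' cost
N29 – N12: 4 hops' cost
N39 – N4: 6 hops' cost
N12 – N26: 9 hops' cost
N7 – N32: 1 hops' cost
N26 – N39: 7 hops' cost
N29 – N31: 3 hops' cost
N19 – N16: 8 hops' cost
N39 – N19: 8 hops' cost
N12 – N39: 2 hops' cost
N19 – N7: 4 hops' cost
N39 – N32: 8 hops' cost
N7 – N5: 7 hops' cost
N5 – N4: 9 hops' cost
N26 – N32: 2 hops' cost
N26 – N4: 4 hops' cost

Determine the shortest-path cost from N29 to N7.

Candidate routes:
N29 - N12 - N39 - N32 - N7: 4+2+8+1 = 15
N29 - N12 - N26 - N32 - N7: 4+9+2+1 = 16
Cheapest is N29 - N12 - N39 - N32 - N7 at 15 hops' cost.

15 hops' cost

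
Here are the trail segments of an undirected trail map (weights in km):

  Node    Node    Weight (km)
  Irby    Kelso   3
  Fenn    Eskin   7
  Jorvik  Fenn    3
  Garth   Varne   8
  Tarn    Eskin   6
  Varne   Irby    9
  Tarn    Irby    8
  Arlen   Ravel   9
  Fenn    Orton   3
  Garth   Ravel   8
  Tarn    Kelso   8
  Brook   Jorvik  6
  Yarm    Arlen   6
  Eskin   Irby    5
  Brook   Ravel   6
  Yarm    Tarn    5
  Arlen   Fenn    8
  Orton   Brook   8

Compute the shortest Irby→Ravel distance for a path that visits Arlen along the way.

Shortest Irby→Arlen: Irby–Tarn–Yarm–Arlen = 19
Best Arlen to Ravel: Arlen–Ravel costing 9
Total via Arlen: 19 + 9 = 28 km.

28 km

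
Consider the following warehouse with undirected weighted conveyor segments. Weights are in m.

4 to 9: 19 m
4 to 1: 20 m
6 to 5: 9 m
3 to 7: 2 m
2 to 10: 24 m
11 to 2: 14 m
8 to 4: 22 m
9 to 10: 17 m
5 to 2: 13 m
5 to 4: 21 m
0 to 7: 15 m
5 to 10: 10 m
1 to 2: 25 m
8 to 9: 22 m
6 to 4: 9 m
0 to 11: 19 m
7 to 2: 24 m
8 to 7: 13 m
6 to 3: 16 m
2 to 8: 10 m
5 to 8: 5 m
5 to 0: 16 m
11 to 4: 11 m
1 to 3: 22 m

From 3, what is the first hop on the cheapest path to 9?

Compare a few routes:
3 - 7 - 8 - 9: 2+13+22 = 37
3 - 6 - 4 - 9: 16+9+19 = 44
Cheapest is 3 - 7 - 8 - 9 at 37 m.
So from 3 the first move is to 7.

7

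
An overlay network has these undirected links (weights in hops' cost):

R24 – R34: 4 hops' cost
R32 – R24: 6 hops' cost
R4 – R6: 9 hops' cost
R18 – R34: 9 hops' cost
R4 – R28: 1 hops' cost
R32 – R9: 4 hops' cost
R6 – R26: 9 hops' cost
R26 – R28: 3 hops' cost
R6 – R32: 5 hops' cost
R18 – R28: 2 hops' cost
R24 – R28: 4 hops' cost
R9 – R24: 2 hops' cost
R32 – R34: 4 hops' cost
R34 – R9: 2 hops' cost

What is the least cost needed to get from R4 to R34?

9 hops' cost

Settle nodes by increasing distance from R4:
R4: 0
R28: 1  (via R4)
R18: 3  (via R28)
R26: 4  (via R28)
R24: 5  (via R28)
R9: 7  (via R24)
R34: 9  (via R24)
Shortest route: R4 → R28 → R24 → R34 = 9 hops' cost.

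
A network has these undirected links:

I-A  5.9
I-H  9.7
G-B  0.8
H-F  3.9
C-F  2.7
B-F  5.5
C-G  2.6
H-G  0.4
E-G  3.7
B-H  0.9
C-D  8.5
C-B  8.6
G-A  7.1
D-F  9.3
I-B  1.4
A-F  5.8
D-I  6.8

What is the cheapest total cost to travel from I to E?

Settle nodes by increasing distance from I:
I: 0
B: 1.4  (via I)
G: 2.2  (via B)
H: 2.3  (via B)
C: 4.8  (via G)
A: 5.9  (via I)
E: 5.9  (via G)
Shortest route: I → B → G → E = 5.9.

5.9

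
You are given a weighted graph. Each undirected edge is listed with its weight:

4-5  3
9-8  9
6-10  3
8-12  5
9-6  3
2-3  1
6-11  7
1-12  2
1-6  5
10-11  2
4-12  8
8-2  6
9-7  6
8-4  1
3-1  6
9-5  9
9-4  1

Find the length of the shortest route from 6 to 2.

11

Settle nodes by increasing distance from 6:
6: 0
9: 3  (via 6)
10: 3  (via 6)
4: 4  (via 9)
1: 5  (via 6)
8: 5  (via 4)
11: 5  (via 10)
5: 7  (via 4)
12: 7  (via 1)
7: 9  (via 9)
2: 11  (via 8)
Shortest route: 6–9–4–8–2 = 11.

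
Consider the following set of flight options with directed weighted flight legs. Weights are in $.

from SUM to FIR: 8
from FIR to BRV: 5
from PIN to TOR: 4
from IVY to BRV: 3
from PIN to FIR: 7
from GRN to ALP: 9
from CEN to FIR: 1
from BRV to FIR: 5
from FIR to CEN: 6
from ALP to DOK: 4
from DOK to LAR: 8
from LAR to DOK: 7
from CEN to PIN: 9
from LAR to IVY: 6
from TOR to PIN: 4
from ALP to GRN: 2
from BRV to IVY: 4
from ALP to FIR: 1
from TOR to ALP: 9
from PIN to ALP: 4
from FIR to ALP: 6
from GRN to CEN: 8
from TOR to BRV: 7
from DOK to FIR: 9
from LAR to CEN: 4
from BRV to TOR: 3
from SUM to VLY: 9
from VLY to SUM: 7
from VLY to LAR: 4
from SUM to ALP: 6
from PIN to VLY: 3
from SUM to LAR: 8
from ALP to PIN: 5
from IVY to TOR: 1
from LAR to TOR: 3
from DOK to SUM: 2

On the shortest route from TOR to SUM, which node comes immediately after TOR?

PIN

Compare a few routes:
TOR - ALP - DOK - SUM: 9+4+2 = 15
TOR - PIN - VLY - SUM: 4+3+7 = 14
TOR - PIN - VLY - LAR - DOK - SUM: 4+3+4+7+2 = 20
The minimum is $14 via TOR - PIN - VLY - SUM.
So from TOR the first move is to PIN.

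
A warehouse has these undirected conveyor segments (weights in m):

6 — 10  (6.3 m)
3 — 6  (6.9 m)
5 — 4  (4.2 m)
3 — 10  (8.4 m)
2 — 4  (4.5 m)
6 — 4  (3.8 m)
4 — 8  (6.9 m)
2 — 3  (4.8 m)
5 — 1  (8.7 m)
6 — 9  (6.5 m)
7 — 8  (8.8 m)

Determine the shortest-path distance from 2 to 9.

Compare a few routes:
2–3–6–9: 4.8+6.9+6.5 = 18.2
2–4–6–9: 4.5+3.8+6.5 = 14.8
The minimum is 14.8 m via 2–4–6–9.

14.8 m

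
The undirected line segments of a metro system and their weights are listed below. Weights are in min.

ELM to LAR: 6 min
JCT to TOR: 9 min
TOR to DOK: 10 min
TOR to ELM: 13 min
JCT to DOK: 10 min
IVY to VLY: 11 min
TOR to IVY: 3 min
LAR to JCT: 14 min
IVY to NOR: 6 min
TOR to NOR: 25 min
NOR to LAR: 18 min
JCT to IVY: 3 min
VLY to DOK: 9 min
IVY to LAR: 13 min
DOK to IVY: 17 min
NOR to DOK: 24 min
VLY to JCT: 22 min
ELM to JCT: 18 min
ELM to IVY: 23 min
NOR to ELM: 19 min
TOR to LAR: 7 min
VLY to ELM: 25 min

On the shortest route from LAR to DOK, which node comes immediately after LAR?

TOR

Compare a few routes:
LAR–JCT–DOK: 14+10 = 24
LAR–TOR–IVY–JCT–DOK: 7+3+3+10 = 23
LAR–TOR–DOK: 7+10 = 17
The minimum is 17 min via LAR–TOR–DOK.
So from LAR the first move is to TOR.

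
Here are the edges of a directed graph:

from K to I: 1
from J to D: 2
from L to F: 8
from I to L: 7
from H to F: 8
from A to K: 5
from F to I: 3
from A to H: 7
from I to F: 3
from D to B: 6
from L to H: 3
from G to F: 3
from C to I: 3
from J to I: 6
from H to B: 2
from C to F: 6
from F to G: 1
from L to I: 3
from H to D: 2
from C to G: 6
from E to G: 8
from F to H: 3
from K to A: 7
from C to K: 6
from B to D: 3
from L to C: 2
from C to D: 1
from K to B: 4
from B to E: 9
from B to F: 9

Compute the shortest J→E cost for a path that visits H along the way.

Shortest J→H: J–I–F–H = 12
Shortest H→E: H–B–E = 11
Total via H: 12 + 11 = 23.

23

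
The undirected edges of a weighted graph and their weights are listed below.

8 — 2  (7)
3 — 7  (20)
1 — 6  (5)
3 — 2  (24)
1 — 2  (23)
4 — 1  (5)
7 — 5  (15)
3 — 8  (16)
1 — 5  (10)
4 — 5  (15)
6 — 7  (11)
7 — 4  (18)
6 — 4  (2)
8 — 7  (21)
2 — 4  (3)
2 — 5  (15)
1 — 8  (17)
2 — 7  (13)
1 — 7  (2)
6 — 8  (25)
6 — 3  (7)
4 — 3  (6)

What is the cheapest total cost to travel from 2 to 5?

15

Shortest distances from 2:
2: 0
4: 3  (via 2)
6: 5  (via 4)
8: 7  (via 2)
1: 8  (via 4)
3: 9  (via 4)
7: 10  (via 1)
5: 15  (via 2)
Shortest route: 2–5 = 15.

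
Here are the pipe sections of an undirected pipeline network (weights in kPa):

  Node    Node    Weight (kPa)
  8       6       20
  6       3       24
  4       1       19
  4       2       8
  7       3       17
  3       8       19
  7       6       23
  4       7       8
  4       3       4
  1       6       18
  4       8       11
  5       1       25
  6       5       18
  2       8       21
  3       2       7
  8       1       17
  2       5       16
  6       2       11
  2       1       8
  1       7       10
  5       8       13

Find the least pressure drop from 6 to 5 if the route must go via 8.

Best 6 to 8: 6–8 costing 20
Best 8 to 5: 8–5 costing 13
Total via 8: 20 + 13 = 33 kPa.

33 kPa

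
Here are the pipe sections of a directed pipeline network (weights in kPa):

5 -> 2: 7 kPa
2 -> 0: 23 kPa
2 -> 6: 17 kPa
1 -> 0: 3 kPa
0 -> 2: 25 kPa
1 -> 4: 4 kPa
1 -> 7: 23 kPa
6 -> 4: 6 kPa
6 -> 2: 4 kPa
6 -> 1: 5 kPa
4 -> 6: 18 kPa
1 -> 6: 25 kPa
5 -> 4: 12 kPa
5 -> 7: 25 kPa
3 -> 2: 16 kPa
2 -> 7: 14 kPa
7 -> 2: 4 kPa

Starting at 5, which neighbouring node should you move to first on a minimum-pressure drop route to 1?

2

Candidate routes:
5 - 2 - 6 - 1: 7+17+5 = 29
5 - 4 - 6 - 1: 12+18+5 = 35
The minimum is 29 kPa via 5 - 2 - 6 - 1.
So from 5 the first move is to 2.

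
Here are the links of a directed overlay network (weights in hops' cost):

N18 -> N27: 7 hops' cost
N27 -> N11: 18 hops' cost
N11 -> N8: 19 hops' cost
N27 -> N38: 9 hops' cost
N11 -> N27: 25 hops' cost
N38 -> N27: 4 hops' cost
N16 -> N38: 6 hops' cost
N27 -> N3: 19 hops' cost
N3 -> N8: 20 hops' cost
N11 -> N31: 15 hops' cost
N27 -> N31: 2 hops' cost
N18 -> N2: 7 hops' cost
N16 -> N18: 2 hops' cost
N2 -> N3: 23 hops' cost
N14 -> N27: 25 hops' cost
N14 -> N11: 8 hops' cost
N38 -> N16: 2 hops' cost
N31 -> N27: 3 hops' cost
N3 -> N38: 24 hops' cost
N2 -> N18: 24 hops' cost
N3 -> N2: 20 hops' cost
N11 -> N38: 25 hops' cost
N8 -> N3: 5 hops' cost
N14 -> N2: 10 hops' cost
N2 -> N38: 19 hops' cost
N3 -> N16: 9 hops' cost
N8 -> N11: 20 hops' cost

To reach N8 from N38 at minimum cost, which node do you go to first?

N27

Candidate routes:
N38 → N27 → N11 → N8: 4+18+19 = 41
N38 → N27 → N3 → N8: 4+19+20 = 43
Cheapest is N38 → N27 → N11 → N8 at 41 hops' cost.
So from N38 the first move is to N27.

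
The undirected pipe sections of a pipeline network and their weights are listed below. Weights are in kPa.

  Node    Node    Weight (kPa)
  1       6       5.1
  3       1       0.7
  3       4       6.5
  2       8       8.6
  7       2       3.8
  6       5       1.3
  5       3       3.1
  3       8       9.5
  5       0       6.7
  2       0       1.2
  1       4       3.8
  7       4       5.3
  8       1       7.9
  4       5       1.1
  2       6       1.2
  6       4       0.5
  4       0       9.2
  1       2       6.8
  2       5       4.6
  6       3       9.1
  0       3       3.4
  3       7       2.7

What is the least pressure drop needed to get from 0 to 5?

3.7 kPa

Shortest distances from 0:
0: 0
2: 1.2  (via 0)
6: 2.4  (via 2)
4: 2.9  (via 6)
3: 3.4  (via 0)
5: 3.7  (via 6)
Shortest route: 0–2–6–5 = 3.7 kPa.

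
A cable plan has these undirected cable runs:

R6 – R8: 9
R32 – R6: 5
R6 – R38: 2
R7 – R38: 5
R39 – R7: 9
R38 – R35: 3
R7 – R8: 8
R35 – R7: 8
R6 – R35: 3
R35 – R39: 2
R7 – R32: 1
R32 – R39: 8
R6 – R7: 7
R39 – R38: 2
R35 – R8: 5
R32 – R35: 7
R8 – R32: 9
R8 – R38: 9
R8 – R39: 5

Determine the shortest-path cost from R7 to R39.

7

Compare a few routes:
R7–R38–R39: 5+2 = 7
R7–R32–R39: 1+8 = 9
R7–R32–R35–R39: 1+7+2 = 10
R7–R39: 9 = 9
The minimum is 7 via R7–R38–R39.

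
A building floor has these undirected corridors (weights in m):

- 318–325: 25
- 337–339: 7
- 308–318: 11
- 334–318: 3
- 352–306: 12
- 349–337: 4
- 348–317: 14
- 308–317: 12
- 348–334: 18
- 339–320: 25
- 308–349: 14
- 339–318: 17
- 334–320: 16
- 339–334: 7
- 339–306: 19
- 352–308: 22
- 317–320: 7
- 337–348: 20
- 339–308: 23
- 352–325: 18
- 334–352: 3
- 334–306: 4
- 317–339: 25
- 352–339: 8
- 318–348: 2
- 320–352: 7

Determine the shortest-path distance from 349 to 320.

Compare a few routes:
349 - 337 - 339 - 334 - 352 - 320: 4+7+7+3+7 = 28
349 - 337 - 339 - 352 - 320: 4+7+8+7 = 26
The minimum is 26 m via 349 - 337 - 339 - 352 - 320.

26 m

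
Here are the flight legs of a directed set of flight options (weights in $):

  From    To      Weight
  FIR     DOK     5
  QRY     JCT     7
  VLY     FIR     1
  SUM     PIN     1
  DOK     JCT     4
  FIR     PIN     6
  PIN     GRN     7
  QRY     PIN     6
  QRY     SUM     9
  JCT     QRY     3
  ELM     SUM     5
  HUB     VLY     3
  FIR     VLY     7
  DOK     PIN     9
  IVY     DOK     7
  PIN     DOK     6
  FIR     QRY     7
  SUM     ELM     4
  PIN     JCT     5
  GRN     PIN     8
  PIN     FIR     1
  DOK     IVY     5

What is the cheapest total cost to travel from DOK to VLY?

$17

Enumerating some paths:
DOK–PIN–FIR–VLY: 9+1+7 = 17
DOK–JCT–QRY–PIN–FIR–VLY: 4+3+6+1+7 = 21
The minimum is $17 via DOK–PIN–FIR–VLY.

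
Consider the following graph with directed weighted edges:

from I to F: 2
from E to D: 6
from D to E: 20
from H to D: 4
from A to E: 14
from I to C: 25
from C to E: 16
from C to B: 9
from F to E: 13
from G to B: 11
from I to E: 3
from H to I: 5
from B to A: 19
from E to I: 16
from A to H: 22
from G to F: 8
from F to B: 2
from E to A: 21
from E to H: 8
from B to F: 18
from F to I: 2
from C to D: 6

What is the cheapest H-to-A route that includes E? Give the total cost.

29

Best H to E: H → I → E costing 8
Best E to A: E → A costing 21
Total via E: 8 + 21 = 29.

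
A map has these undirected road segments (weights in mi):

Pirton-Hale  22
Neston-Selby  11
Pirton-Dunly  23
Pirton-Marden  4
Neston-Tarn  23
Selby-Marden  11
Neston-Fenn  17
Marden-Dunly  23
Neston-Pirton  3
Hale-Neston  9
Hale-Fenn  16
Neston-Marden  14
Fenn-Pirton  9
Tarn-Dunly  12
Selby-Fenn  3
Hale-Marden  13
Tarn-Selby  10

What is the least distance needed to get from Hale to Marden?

Enumerating some paths:
Hale → Neston → Pirton → Marden: 9+3+4 = 16
Hale → Marden: 13 = 13
Cheapest is Hale → Marden at 13 mi.

13 mi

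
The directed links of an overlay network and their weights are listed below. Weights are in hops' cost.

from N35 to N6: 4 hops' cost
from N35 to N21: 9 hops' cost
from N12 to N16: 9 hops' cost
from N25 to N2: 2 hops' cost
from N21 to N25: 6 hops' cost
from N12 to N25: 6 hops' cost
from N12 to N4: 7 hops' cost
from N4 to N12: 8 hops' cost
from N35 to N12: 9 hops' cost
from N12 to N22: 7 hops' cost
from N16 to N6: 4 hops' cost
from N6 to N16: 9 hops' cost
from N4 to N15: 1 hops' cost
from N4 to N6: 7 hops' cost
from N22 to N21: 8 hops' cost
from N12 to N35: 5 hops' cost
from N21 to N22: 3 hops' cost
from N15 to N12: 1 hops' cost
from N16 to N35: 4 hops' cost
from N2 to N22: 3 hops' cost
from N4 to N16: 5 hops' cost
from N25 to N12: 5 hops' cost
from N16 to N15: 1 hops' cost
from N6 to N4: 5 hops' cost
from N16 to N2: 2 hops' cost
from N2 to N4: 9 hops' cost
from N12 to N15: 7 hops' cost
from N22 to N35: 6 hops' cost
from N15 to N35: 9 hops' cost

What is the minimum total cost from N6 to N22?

Running Dijkstra from N6:
N6: 0
N4: 5  (via N6)
N15: 6  (via N4)
N12: 7  (via N15)
N16: 9  (via N6)
N2: 11  (via N16)
N35: 12  (via N12)
N25: 13  (via N12)
N22: 14  (via N12)
Shortest route: N6 → N4 → N15 → N12 → N22 = 14 hops' cost.

14 hops' cost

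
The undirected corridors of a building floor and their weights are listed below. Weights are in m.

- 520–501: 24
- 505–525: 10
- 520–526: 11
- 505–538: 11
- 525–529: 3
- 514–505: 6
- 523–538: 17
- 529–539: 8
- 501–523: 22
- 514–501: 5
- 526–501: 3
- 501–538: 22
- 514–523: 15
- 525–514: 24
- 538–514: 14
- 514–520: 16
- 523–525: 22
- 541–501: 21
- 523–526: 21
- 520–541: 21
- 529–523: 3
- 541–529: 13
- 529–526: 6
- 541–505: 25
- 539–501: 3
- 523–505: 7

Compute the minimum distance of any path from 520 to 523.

Compare a few routes:
520 → 526 → 529 → 523: 11+6+3 = 20
520 → 526 → 501 → 539 → 529 → 523: 11+3+3+8+3 = 28
The minimum is 20 m via 520 → 526 → 529 → 523.

20 m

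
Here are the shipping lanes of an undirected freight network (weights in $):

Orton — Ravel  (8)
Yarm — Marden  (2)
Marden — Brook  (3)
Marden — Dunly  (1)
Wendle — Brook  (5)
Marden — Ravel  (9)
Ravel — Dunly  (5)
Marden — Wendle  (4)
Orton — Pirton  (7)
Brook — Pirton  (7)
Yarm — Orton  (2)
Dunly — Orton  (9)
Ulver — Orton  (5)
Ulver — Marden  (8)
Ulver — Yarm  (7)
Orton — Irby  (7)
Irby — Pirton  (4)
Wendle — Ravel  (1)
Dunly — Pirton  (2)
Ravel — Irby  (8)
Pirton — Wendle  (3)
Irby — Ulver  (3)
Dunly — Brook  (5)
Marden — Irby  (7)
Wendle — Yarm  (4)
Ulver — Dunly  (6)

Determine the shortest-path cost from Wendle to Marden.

$4

Candidate routes:
Wendle - Marden: 4 = 4
Wendle - Pirton - Dunly - Marden: 3+2+1 = 6
Cheapest is Wendle - Marden at $4.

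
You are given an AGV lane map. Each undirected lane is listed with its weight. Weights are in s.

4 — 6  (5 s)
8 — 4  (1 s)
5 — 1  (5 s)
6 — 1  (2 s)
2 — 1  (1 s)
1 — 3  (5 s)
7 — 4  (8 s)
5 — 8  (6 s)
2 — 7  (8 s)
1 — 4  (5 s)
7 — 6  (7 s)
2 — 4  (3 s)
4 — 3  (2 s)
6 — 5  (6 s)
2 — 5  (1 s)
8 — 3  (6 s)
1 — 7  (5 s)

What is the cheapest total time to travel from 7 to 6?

7 s

Running Dijkstra from 7:
7: 0
1: 5  (via 7)
2: 6  (via 1)
5: 7  (via 2)
6: 7  (via 7)
Shortest route: 7 → 6 = 7 s.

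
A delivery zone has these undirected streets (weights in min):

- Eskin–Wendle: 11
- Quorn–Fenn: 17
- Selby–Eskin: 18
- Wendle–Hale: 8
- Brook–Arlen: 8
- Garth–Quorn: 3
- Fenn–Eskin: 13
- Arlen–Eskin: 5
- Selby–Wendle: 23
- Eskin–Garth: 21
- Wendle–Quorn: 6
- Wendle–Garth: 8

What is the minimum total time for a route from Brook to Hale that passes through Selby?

62 min

Best Brook to Selby: Brook → Arlen → Eskin → Selby costing 31
Shortest Selby→Hale: Selby → Wendle → Hale = 31
Total via Selby: 31 + 31 = 62 min.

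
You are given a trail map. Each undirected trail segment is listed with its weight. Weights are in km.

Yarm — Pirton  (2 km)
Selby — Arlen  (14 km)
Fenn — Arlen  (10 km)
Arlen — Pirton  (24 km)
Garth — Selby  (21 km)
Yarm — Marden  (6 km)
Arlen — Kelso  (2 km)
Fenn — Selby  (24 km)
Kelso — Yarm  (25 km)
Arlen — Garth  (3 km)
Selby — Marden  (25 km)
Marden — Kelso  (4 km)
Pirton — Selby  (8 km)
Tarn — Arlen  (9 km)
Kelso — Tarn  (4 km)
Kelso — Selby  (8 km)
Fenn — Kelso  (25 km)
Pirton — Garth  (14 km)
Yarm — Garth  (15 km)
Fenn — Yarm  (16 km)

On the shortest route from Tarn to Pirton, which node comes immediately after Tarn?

Kelso

Compare a few routes:
Tarn–Kelso–Selby–Pirton: 4+8+8 = 20
Tarn–Kelso–Arlen–Garth–Pirton: 4+2+3+14 = 23
Tarn–Kelso–Marden–Yarm–Pirton: 4+4+6+2 = 16
Tarn–Arlen–Kelso–Marden–Yarm–Pirton: 9+2+4+6+2 = 23
Cheapest is Tarn–Kelso–Marden–Yarm–Pirton at 16 km.
So from Tarn the first move is to Kelso.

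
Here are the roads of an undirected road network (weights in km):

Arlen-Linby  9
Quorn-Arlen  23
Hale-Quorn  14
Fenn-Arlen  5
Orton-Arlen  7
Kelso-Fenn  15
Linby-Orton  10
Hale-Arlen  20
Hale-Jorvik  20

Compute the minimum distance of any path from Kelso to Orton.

27 km

Compare a few routes:
Kelso–Fenn–Arlen–Orton: 15+5+7 = 27
Kelso–Fenn–Arlen–Linby–Orton: 15+5+9+10 = 39
Cheapest is Kelso–Fenn–Arlen–Orton at 27 km.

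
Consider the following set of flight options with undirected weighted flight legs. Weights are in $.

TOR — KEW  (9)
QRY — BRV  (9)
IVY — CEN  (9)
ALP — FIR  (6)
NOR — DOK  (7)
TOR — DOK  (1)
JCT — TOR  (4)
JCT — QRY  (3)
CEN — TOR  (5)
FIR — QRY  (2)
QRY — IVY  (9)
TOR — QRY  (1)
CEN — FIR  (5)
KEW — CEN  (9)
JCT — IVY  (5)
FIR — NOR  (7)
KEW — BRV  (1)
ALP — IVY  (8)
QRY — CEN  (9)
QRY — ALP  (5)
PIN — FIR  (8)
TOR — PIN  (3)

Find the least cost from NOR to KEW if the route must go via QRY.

Best NOR to QRY: NOR → FIR → QRY costing 9
Shortest QRY→KEW: QRY → TOR → KEW = 10
Total via QRY: 9 + 10 = $19.

$19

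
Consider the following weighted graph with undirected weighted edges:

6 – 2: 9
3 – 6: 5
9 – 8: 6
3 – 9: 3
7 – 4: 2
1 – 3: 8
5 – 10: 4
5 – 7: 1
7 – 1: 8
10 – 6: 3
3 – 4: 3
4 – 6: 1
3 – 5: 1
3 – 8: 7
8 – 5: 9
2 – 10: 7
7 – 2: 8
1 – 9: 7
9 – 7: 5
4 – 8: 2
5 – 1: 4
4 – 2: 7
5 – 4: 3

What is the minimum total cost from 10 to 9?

Enumerating some paths:
10–6–4–3–9: 3+1+3+3 = 10
10–5–3–9: 4+1+3 = 8
The minimum is 8 via 10–5–3–9.

8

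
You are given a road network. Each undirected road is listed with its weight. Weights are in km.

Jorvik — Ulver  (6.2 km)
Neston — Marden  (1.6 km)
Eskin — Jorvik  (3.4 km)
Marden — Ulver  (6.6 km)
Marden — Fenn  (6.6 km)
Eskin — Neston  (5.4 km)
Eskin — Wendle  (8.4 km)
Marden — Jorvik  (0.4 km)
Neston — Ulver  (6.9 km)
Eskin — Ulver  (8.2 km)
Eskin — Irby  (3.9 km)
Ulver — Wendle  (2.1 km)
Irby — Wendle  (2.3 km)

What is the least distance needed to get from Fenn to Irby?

Running Dijkstra from Fenn:
Fenn: 0
Marden: 6.6  (via Fenn)
Jorvik: 7  (via Marden)
Neston: 8.2  (via Marden)
Eskin: 10.4  (via Jorvik)
Ulver: 13.2  (via Marden)
Irby: 14.3  (via Eskin)
Shortest route: Fenn–Marden–Jorvik–Eskin–Irby = 14.3 km.

14.3 km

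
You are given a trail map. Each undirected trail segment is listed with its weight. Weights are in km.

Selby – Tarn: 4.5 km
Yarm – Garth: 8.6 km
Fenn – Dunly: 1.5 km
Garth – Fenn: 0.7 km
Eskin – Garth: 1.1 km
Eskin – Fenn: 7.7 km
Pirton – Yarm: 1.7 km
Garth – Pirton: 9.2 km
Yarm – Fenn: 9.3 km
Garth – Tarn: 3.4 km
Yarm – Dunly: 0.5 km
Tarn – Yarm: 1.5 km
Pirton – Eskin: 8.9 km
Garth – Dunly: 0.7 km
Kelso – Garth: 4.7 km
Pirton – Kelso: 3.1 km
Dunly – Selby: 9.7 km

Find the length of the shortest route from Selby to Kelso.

10.8 km

Shortest distances from Selby:
Selby: 0
Tarn: 4.5  (via Selby)
Yarm: 6  (via Tarn)
Dunly: 6.5  (via Yarm)
Garth: 7.2  (via Dunly)
Pirton: 7.7  (via Yarm)
Fenn: 7.9  (via Garth)
Eskin: 8.3  (via Garth)
Kelso: 10.8  (via Pirton)
Shortest route: Selby–Tarn–Yarm–Pirton–Kelso = 10.8 km.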